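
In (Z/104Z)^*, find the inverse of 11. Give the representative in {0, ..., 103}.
Apply the extended Euclidean algorithm to (104, 11), tracking rows (r, s, t) with s·104 + t·11 = r. Each division r_prev = q·r_cur + r_new produces the new row as (previous row) − q·(current row):
  row A: (104, 1, 0)   [1·104 + 0·11 = 104]
  row B: (11, 0, 1)   [0·104 + 1·11 = 11]
  104 = 9·11 + 5   → row C = row A − 9·row B = (5, 1, −9)   [check: 1·104 − 9·11 = 5]
  11 = 2·5 + 1   → row D = row B − 2·row C = (1, −2, 19)   [check: −2·104 + 19·11 = 1]
  5 = 5·1 + 0   → remainder 0, stop. gcd = 1 (last nonzero row D).
The gcd is 1, so 11 is invertible mod 104. The last nonzero row gives −2·104 + 19·11 = 1, so t = 19. So 11^(−1) ≡ 19 (mod 104). Verify: 11 · 19 = 209 ≡ 1 (mod 104). ✓

Final answer: 11^(−1) ≡ 19 (mod 104)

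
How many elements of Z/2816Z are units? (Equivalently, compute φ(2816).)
An element a ∈ Z/2816Z is a unit iff gcd(a, 2816) = 1, so the number of units is φ(2816). φ is multiplicative, with φ(p^e) = p^e − p^(e−1). Factorise 2816 = 2^8 · 11. Then
  φ(2816) = (2^8 − 2^7) · (11 − 1) = 128 · 10 = 1280.

Final answer: Z/2816Z has φ(2816) = 1280 units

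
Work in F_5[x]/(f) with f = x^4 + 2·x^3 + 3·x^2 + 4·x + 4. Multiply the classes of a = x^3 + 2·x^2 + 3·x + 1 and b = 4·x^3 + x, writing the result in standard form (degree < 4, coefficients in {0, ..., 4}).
Multiply as integer polynomials: a · b = 4·x^6 + 8·x^5 + 13·x^4 + 6·x^3 + 3·x^2 + x. Reducing coefficients mod 5: a · b ≡ 4·x^6 + 3·x^5 + 3·x^4 + x^3 + 3·x^2 + x. Now divide by f(x) = x^4 + 2·x^3 + 3·x^2 + 4·x + 4 in F_5[x], eliminating the leading term at each step:
  leading term 4·x^6: subtract (4·x^2)·f(x) = 4·x^6 + 3·x^5 + 2·x^4 + x^3 + x^2, leaving x^4 + 2·x^2 + x (coefficients mod 5)
  leading term x^4: subtract (1)·f(x) = x^4 + 2·x^3 + 3·x^2 + 4·x + 4, leaving 3·x^3 + 4·x^2 + 2·x + 1 (coefficients mod 5)
The degree is now < 4, so this is the remainder. Hence a · b ≡ 3·x^3 + 4·x^2 + 2·x + 1 in F_5[x]/(f).

Final answer: a · b ≡ 3·x^3 + 4·x^2 + 2·x + 1 (mod f(x))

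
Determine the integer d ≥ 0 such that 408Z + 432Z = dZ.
(408, 432) = (24); d = 24

In the PID Z, (a, b) is generated by gcd(a, b). Compute gcd(432, 408) with the extended Euclidean algorithm, tracking rows (r, s, t) with s·432 + t·408 = r:
  row A: (432, 1, 0)   [1·432 + 0·408 = 432]
  row B: (408, 0, 1)   [0·432 + 1·408 = 408]
  432 = 1·408 + 24   → row C = row A − 1·row B = (24, 1, −1)   [check: 1·432 − 1·408 = 24]
  408 = 17·24 + 0   → remainder 0, stop. gcd = 24 (last nonzero row C).
So gcd(408, 432) = 24, with Bézout identity 1·432 − 1·408 = 24. Containment (⊇): the Bézout identity exhibits 24 as an element of (408, 432), giving (24) ⊆ (408, 432). Containment (⊆): since 24 | 408 and 24 | 432 (408 = 24·17, 432 = 24·18), every Z-linear combination of 408 and 432 is divisible by 24, so (408, 432) ⊆ (24). Therefore (408, 432) = (24), d = 24.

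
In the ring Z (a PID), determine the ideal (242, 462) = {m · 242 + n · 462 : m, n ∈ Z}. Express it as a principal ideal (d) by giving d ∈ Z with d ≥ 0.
(242, 462) = (22); d = 22

In the PID Z, (a, b) is generated by gcd(a, b). Compute gcd(462, 242) with the extended Euclidean algorithm, tracking rows (r, s, t) with s·462 + t·242 = r:
  row A: (462, 1, 0)   [1·462 + 0·242 = 462]
  row B: (242, 0, 1)   [0·462 + 1·242 = 242]
  462 = 1·242 + 220   → row C = row A − 1·row B = (220, 1, −1)   [check: 1·462 − 1·242 = 220]
  242 = 1·220 + 22   → row D = row B − 1·row C = (22, −1, 2)   [check: −1·462 + 2·242 = 22]
  220 = 10·22 + 0   → remainder 0, stop. gcd = 22 (last nonzero row D).
So gcd(242, 462) = 22, with Bézout identity −1·462 + 2·242 = 22. Containment (⊇): the Bézout identity exhibits 22 as an element of (242, 462), giving (22) ⊆ (242, 462). Containment (⊆): since 22 | 242 and 22 | 462 (242 = 22·11, 462 = 22·21), every Z-linear combination of 242 and 462 is divisible by 22, so (242, 462) ⊆ (22). Therefore (242, 462) = (22), d = 22.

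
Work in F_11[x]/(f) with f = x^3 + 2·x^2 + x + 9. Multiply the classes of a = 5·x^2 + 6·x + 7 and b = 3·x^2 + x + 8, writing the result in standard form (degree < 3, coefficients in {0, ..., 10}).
Multiply as integer polynomials: a · b = 15·x^4 + 23·x^3 + 67·x^2 + 55·x + 56. Reducing coefficients mod 11: a · b ≡ 4·x^4 + x^3 + x^2 + 1. Now divide by f(x) = x^3 + 2·x^2 + x + 9 in F_11[x], eliminating the leading term at each step:
  leading term 4·x^4: subtract (4·x)·f(x) = 4·x^4 + 8·x^3 + 4·x^2 + 3·x, leaving 4·x^3 + 8·x^2 + 8·x + 1 (coefficients mod 11)
  leading term 4·x^3: subtract (4)·f(x) = 4·x^3 + 8·x^2 + 4·x + 3, leaving 4·x + 9 (coefficients mod 11)
The degree is now < 3, so this is the remainder. Hence a · b ≡ 4·x + 9 in F_11[x]/(f).

Final answer: a · b ≡ 4·x + 9 (mod f(x))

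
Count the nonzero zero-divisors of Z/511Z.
In Z/511Z each nonzero element is either a unit (gcd with 511 is 1) or a zero-divisor (gcd > 1). The number of units is φ(511): factorise 511 = 7 · 73, so φ(511) = (7 − 1) · (73 − 1) = 6 · 72 = 432. The nonzero elements number 511 − 1 = 510. Hence the nonzero zero-divisors number 510 − 432 = 78.

Final answer: Z/511Z has 78 nonzero zero-divisors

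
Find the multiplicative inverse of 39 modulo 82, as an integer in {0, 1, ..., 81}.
39^(−1) ≡ 61 (mod 82)

Apply the extended Euclidean algorithm to (82, 39), tracking rows (r, s, t) with s·82 + t·39 = r. Each division r_prev = q·r_cur + r_new produces the new row as (previous row) − q·(current row):
  row A: (82, 1, 0)   [1·82 + 0·39 = 82]
  row B: (39, 0, 1)   [0·82 + 1·39 = 39]
  82 = 2·39 + 4   → row C = row A − 2·row B = (4, 1, −2)   [check: 1·82 − 2·39 = 4]
  39 = 9·4 + 3   → row D = row B − 9·row C = (3, −9, 19)   [check: −9·82 + 19·39 = 3]
  4 = 1·3 + 1   → row E = row C − 1·row D = (1, 10, −21)   [check: 10·82 − 21·39 = 1]
  3 = 3·1 + 0   → remainder 0, stop. gcd = 1 (last nonzero row E).
The gcd is 1, so 39 is invertible mod 82. The last nonzero row gives 10·82 − 21·39 = 1, so t = −21. So 39^(−1) ≡ −21 ≡ 61 (mod 82). Verify: 39 · 61 = 2379 ≡ 1 (mod 82). ✓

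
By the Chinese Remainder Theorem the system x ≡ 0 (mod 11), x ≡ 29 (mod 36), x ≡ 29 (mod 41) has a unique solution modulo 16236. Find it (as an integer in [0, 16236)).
x ≡ 2981 (mod 16236); the representative in [0, 16236) is 2981

The moduli 11, 36, 41 are pairwise coprime, so by the CRT there is a unique solution mod 11·36·41 = 16236.
Solve by successive substitution. Start with x ≡ 0 (mod 11).
  Combine with x ≡ 29 (mod 36): write x = 11·t and require 11·t ≡ 29 (mod 36). Since 11^(−1) ≡ 23 (mod 36), t ≡ 23·29 ≡ 19 (mod 36). So x ≡ 11·19 = 209 (mod 396).
  Combine with x ≡ 29 (mod 41): write x = 209 + 396·t and require 209 + 396·t ≡ 29 (mod 41), i.e. 396·t ≡ 29 − 209 ≡ 25 (mod 41). Since 396^(−1) ≡ 38 (mod 41) (396 ≡ 27 (mod 41)), t ≡ 38·25 ≡ 7 (mod 41). So x ≡ 209 + 396·7 = 2981 (mod 16236).
Unique solution in [0, 16236): x = 2981.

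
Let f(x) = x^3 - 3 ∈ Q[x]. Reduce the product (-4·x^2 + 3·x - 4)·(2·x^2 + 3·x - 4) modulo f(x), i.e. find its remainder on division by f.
a · b ≡ 17·x^2 - 48·x - 2 (mod f(x))

First multiply in Q[x] without reducing: a · b = -8·x^4 - 6·x^3 + 17·x^2 - 24·x + 16. Now divide by f(x) = x^3 - 3, eliminating the leading term at each step:
  leading term -8·x^4: subtract (-8·x)·f(x) = -8·x^4 + 24·x, leaving -6·x^3 + 17·x^2 - 48·x + 16
  leading term -6·x^3: subtract (-6)·f(x) = 18 - 6·x^3, leaving 17·x^2 - 48·x - 2
The degree is now < 3, so this is the remainder. Hence a · b ≡ 17·x^2 - 48·x - 2 in Q[x]/(f).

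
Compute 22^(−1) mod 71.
22^(−1) ≡ 42 (mod 71)

Apply the extended Euclidean algorithm to (71, 22), tracking rows (r, s, t) with s·71 + t·22 = r. Each division r_prev = q·r_cur + r_new produces the new row as (previous row) − q·(current row):
  row A: (71, 1, 0)   [1·71 + 0·22 = 71]
  row B: (22, 0, 1)   [0·71 + 1·22 = 22]
  71 = 3·22 + 5   → row C = row A − 3·row B = (5, 1, −3)   [check: 1·71 − 3·22 = 5]
  22 = 4·5 + 2   → row D = row B − 4·row C = (2, −4, 13)   [check: −4·71 + 13·22 = 2]
  5 = 2·2 + 1   → row E = row C − 2·row D = (1, 9, −29)   [check: 9·71 − 29·22 = 1]
  2 = 2·1 + 0   → remainder 0, stop. gcd = 1 (last nonzero row E).
The gcd is 1, so 22 is invertible mod 71. The last nonzero row gives 9·71 − 29·22 = 1, so t = −29. So 22^(−1) ≡ −29 ≡ 42 (mod 71). Verify: 22 · 42 = 924 ≡ 1 (mod 71). ✓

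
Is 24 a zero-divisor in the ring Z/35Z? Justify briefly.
gcd(24, 35) = 1, so 24 is a unit in Z/35Z (it has a multiplicative inverse). A unit cannot be a zero-divisor: if 24·b ≡ 0 then multiplying both sides by 24^(−1) gives b ≡ 0. So 24 is not a zero-divisor.

Final answer: NO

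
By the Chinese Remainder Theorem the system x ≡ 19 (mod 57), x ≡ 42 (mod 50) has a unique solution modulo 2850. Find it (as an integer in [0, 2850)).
The moduli 57, 50 are pairwise coprime, so by the CRT there is a unique solution mod 57·50 = 2850.
Solve by successive substitution. Start with x ≡ 19 (mod 57).
  Combine with x ≡ 42 (mod 50): write x = 19 + 57·t and require 19 + 57·t ≡ 42 (mod 50), i.e. 57·t ≡ 42 − 19 ≡ 23 (mod 50). Since 57^(−1) ≡ 43 (mod 50) (57 ≡ 7 (mod 50)), t ≡ 43·23 ≡ 39 (mod 50). So x ≡ 19 + 57·39 = 2242 (mod 2850).
Unique solution in [0, 2850): x = 2242.

Final answer: x ≡ 2242 (mod 2850); the representative in [0, 2850) is 2242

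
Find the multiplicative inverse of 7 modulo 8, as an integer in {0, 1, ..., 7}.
7^(−1) ≡ 7 (mod 8)

Apply the extended Euclidean algorithm to (8, 7), tracking rows (r, s, t) with s·8 + t·7 = r. Each division r_prev = q·r_cur + r_new produces the new row as (previous row) − q·(current row):
  row A: (8, 1, 0)   [1·8 + 0·7 = 8]
  row B: (7, 0, 1)   [0·8 + 1·7 = 7]
  8 = 1·7 + 1   → row C = row A − 1·row B = (1, 1, −1)   [check: 1·8 − 1·7 = 1]
  7 = 7·1 + 0   → remainder 0, stop. gcd = 1 (last nonzero row C).
The gcd is 1, so 7 is invertible mod 8. The last nonzero row gives 1·8 − 1·7 = 1, so t = −1. So 7^(−1) ≡ −1 ≡ 7 (mod 8). Verify: 7 · 7 = 49 ≡ 1 (mod 8). ✓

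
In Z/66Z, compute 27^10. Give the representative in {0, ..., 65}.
45

Use repeated squaring. Binary(10) = 1010. Walk through the bits of the exponent 10 left-to-right: at each bit after the leading one, square the running value, then multiply by 27 if the bit is 1 (always reducing mod 66):
  bit 1 = 1 (leading): start with 27.
  bit 2 = 0: square 27^2 = 729 ≡ 3 (mod 66).
  bit 3 = 1: square 3^2 = 9; bit is 1, so multiply 9·27 = 243 ≡ 45 (mod 66).
  bit 4 = 0: square 45^2 = 2025 ≡ 45 (mod 66).
Final value: 27^10 ≡ 45 (mod 66).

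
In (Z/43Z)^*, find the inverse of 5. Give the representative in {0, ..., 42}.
5^(−1) ≡ 26 (mod 43)

Apply the extended Euclidean algorithm to (43, 5), tracking rows (r, s, t) with s·43 + t·5 = r. Each division r_prev = q·r_cur + r_new produces the new row as (previous row) − q·(current row):
  row A: (43, 1, 0)   [1·43 + 0·5 = 43]
  row B: (5, 0, 1)   [0·43 + 1·5 = 5]
  43 = 8·5 + 3   → row C = row A − 8·row B = (3, 1, −8)   [check: 1·43 − 8·5 = 3]
  5 = 1·3 + 2   → row D = row B − 1·row C = (2, −1, 9)   [check: −1·43 + 9·5 = 2]
  3 = 1·2 + 1   → row E = row C − 1·row D = (1, 2, −17)   [check: 2·43 − 17·5 = 1]
  2 = 2·1 + 0   → remainder 0, stop. gcd = 1 (last nonzero row E).
The gcd is 1, so 5 is invertible mod 43. The last nonzero row gives 2·43 − 17·5 = 1, so t = −17. So 5^(−1) ≡ −17 ≡ 26 (mod 43). Verify: 5 · 26 = 130 ≡ 1 (mod 43). ✓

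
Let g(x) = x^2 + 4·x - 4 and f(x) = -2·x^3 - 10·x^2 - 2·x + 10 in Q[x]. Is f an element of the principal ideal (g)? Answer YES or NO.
In Q[x] the ideal (g) consists of all multiples of g, so f ∈ (g) iff g | f, i.e. iff the remainder of f on division by g is 0. Divide f by g (g is monic, so eliminate the leading term of the running remainder at each step):
  leading term -2·x^3: subtract (-2·x)·g(x) = -2·x^3 - 8·x^2 + 8·x, leaving -2·x^2 - 10·x + 10
  leading term -2·x^2: subtract (-2)·g(x) = -2·x^2 - 8·x + 8, leaving 2 - 2·x
The remainder r(x) = 2 - 2·x ≠ 0 (and deg r < deg g), so g ∤ f, i.e. f ∉ (g).

Final answer: NO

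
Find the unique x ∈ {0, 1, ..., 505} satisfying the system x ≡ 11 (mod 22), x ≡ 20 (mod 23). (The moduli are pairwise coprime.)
The moduli 22, 23 are pairwise coprime, so by the CRT there is a unique solution mod 22·23 = 506.
Solve by successive substitution. Start with x ≡ 11 (mod 22).
  Combine with x ≡ 20 (mod 23): write x = 11 + 22·t and require 11 + 22·t ≡ 20 (mod 23), i.e. 22·t ≡ 20 − 11 ≡ 9 (mod 23). Since 22^(−1) ≡ 22 (mod 23), t ≡ 22·9 ≡ 14 (mod 23). So x ≡ 11 + 22·14 = 319 (mod 506).
Unique solution in [0, 506): x = 319.

Final answer: x ≡ 319 (mod 506); the representative in [0, 506) is 319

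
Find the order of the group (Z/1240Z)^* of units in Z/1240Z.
(Z/1240Z)^* consists of the classes a with gcd(a, 1240) = 1, so its order is φ(1240). φ is multiplicative, with φ(p^e) = p^e − p^(e−1). Factorise 1240 = 2^3 · 5 · 31. Then
  φ(1240) = (2^3 − 2^2) · (5 − 1) · (31 − 1) = 4 · 4 · 30 = 480.
Thus |(Z/1240Z)^*| = 480.

Final answer: |(Z/1240Z)^*| = 480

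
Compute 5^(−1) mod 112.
5^(−1) ≡ 45 (mod 112)

Apply the extended Euclidean algorithm to (112, 5), tracking rows (r, s, t) with s·112 + t·5 = r. Each division r_prev = q·r_cur + r_new produces the new row as (previous row) − q·(current row):
  row A: (112, 1, 0)   [1·112 + 0·5 = 112]
  row B: (5, 0, 1)   [0·112 + 1·5 = 5]
  112 = 22·5 + 2   → row C = row A − 22·row B = (2, 1, −22)   [check: 1·112 − 22·5 = 2]
  5 = 2·2 + 1   → row D = row B − 2·row C = (1, −2, 45)   [check: −2·112 + 45·5 = 1]
  2 = 2·1 + 0   → remainder 0, stop. gcd = 1 (last nonzero row D).
The gcd is 1, so 5 is invertible mod 112. The last nonzero row gives −2·112 + 45·5 = 1, so t = 45. So 5^(−1) ≡ 45 (mod 112). Verify: 5 · 45 = 225 ≡ 1 (mod 112). ✓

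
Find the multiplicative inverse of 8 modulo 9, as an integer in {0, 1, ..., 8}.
Apply the extended Euclidean algorithm to (9, 8), tracking rows (r, s, t) with s·9 + t·8 = r. Each division r_prev = q·r_cur + r_new produces the new row as (previous row) − q·(current row):
  row A: (9, 1, 0)   [1·9 + 0·8 = 9]
  row B: (8, 0, 1)   [0·9 + 1·8 = 8]
  9 = 1·8 + 1   → row C = row A − 1·row B = (1, 1, −1)   [check: 1·9 − 1·8 = 1]
  8 = 8·1 + 0   → remainder 0, stop. gcd = 1 (last nonzero row C).
The gcd is 1, so 8 is invertible mod 9. The last nonzero row gives 1·9 − 1·8 = 1, so t = −1. So 8^(−1) ≡ −1 ≡ 8 (mod 9). Verify: 8 · 8 = 64 ≡ 1 (mod 9). ✓

Final answer: 8^(−1) ≡ 8 (mod 9)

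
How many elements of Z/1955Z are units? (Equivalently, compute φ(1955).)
An element a ∈ Z/1955Z is a unit iff gcd(a, 1955) = 1, so the number of units is φ(1955). φ is multiplicative, with φ(p^e) = p^e − p^(e−1). Factorise 1955 = 5 · 17 · 23. Then
  φ(1955) = (5 − 1) · (17 − 1) · (23 − 1) = 4 · 16 · 22 = 1408.

Final answer: Z/1955Z has φ(1955) = 1408 units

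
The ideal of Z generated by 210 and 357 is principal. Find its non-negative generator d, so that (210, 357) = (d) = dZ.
(210, 357) = (21); d = 21

In the PID Z, (a, b) is generated by gcd(a, b). Compute gcd(357, 210) with the extended Euclidean algorithm, tracking rows (r, s, t) with s·357 + t·210 = r:
  row A: (357, 1, 0)   [1·357 + 0·210 = 357]
  row B: (210, 0, 1)   [0·357 + 1·210 = 210]
  357 = 1·210 + 147   → row C = row A − 1·row B = (147, 1, −1)   [check: 1·357 − 1·210 = 147]
  210 = 1·147 + 63   → row D = row B − 1·row C = (63, −1, 2)   [check: −1·357 + 2·210 = 63]
  147 = 2·63 + 21   → row E = row C − 2·row D = (21, 3, −5)   [check: 3·357 − 5·210 = 21]
  63 = 3·21 + 0   → remainder 0, stop. gcd = 21 (last nonzero row E).
So gcd(210, 357) = 21, with Bézout identity 3·357 − 5·210 = 21. Containment (⊇): the Bézout identity exhibits 21 as an element of (210, 357), giving (21) ⊆ (210, 357). Containment (⊆): since 21 | 210 and 21 | 357 (210 = 21·10, 357 = 21·17), every Z-linear combination of 210 and 357 is divisible by 21, so (210, 357) ⊆ (21). Therefore (210, 357) = (21), d = 21.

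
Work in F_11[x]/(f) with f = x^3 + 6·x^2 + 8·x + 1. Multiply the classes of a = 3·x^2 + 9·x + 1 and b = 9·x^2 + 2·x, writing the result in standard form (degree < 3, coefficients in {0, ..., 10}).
a · b ≡ 8·x^2 + 3·x + 9 (mod f(x))

Multiply as integer polynomials: a · b = 27·x^4 + 87·x^3 + 27·x^2 + 2·x. Reducing coefficients mod 11: a · b ≡ 5·x^4 + 10·x^3 + 5·x^2 + 2·x. Now divide by f(x) = x^3 + 6·x^2 + 8·x + 1 in F_11[x], eliminating the leading term at each step:
  leading term 5·x^4: subtract (5·x)·f(x) = 5·x^4 + 8·x^3 + 7·x^2 + 5·x, leaving 2·x^3 + 9·x^2 + 8·x (coefficients mod 11)
  leading term 2·x^3: subtract (2)·f(x) = 2·x^3 + x^2 + 5·x + 2, leaving 8·x^2 + 3·x + 9 (coefficients mod 11)
The degree is now < 3, so this is the remainder. Hence a · b ≡ 8·x^2 + 3·x + 9 in F_11[x]/(f).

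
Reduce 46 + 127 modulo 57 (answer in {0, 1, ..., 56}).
2

Reduce the summands first: 127 ≡ 13 (mod 57), so 46 + 127 ≡ 46 + 13 (mod 57). 46 + 13 = 59; 59 = 1·57 + 2, so (46 + 127) mod 57 = 2.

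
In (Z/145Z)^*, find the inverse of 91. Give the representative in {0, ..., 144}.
Apply the extended Euclidean algorithm to (145, 91), tracking rows (r, s, t) with s·145 + t·91 = r. Each division r_prev = q·r_cur + r_new produces the new row as (previous row) − q·(current row):
  row A: (145, 1, 0)   [1·145 + 0·91 = 145]
  row B: (91, 0, 1)   [0·145 + 1·91 = 91]
  145 = 1·91 + 54   → row C = row A − 1·row B = (54, 1, −1)   [check: 1·145 − 1·91 = 54]
  91 = 1·54 + 37   → row D = row B − 1·row C = (37, −1, 2)   [check: −1·145 + 2·91 = 37]
  54 = 1·37 + 17   → row E = row C − 1·row D = (17, 2, −3)   [check: 2·145 − 3·91 = 17]
  37 = 2·17 + 3   → row F = row D − 2·row E = (3, −5, 8)   [check: −5·145 + 8·91 = 3]
  17 = 5·3 + 2   → row G = row E − 5·row F = (2, 27, −43)   [check: 27·145 − 43·91 = 2]
  3 = 1·2 + 1   → row H = row F − 1·row G = (1, −32, 51)   [check: −32·145 + 51·91 = 1]
  2 = 2·1 + 0   → remainder 0, stop. gcd = 1 (last nonzero row H).
The gcd is 1, so 91 is invertible mod 145. The last nonzero row gives −32·145 + 51·91 = 1, so t = 51. So 91^(−1) ≡ 51 (mod 145). Verify: 91 · 51 = 4641 ≡ 1 (mod 145). ✓

Final answer: 91^(−1) ≡ 51 (mod 145)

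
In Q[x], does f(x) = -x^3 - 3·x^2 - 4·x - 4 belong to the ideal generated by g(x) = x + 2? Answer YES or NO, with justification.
YES

In Q[x] the ideal (g) consists of all multiples of g, so f ∈ (g) iff g | f, i.e. iff the remainder of f on division by g is 0. Divide f by g (g is monic, so eliminate the leading term of the running remainder at each step):
  leading term -x^3: subtract (-x^2)·g(x) = -x^3 - 2·x^2, leaving -x^2 - 4·x - 4
  leading term -x^2: subtract (-x)·g(x) = -x^2 - 2·x, leaving -2·x - 4
  leading term -2·x: subtract (-2)·g(x) = -2·x - 4, leaving 0
The remainder is 0, so f(x) = g(x) · h(x) with h(x) = -x^2 - x - 2. Hence g | f, i.e. f ∈ (g).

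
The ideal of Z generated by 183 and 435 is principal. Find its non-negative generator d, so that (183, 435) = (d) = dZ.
(183, 435) = (3); d = 3

In the PID Z, (a, b) is generated by gcd(a, b). Compute gcd(435, 183) with the extended Euclidean algorithm, tracking rows (r, s, t) with s·435 + t·183 = r:
  row A: (435, 1, 0)   [1·435 + 0·183 = 435]
  row B: (183, 0, 1)   [0·435 + 1·183 = 183]
  435 = 2·183 + 69   → row C = row A − 2·row B = (69, 1, −2)   [check: 1·435 − 2·183 = 69]
  183 = 2·69 + 45   → row D = row B − 2·row C = (45, −2, 5)   [check: −2·435 + 5·183 = 45]
  69 = 1·45 + 24   → row E = row C − 1·row D = (24, 3, −7)   [check: 3·435 − 7·183 = 24]
  45 = 1·24 + 21   → row F = row D − 1·row E = (21, −5, 12)   [check: −5·435 + 12·183 = 21]
  24 = 1·21 + 3   → row G = row E − 1·row F = (3, 8, −19)   [check: 8·435 − 19·183 = 3]
  21 = 7·3 + 0   → remainder 0, stop. gcd = 3 (last nonzero row G).
So gcd(183, 435) = 3, with Bézout identity 8·435 − 19·183 = 3. Containment (⊇): the Bézout identity exhibits 3 as an element of (183, 435), giving (3) ⊆ (183, 435). Containment (⊆): since 3 | 183 and 3 | 435 (183 = 3·61, 435 = 3·145), every Z-linear combination of 183 and 435 is divisible by 3, so (183, 435) ⊆ (3). Therefore (183, 435) = (3), d = 3.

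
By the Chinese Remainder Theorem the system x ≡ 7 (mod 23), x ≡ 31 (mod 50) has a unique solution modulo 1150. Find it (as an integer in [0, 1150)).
The moduli 23, 50 are pairwise coprime, so by the CRT there is a unique solution mod 23·50 = 1150.
Solve by successive substitution. Start with x ≡ 7 (mod 23).
  Combine with x ≡ 31 (mod 50): write x = 7 + 23·t and require 7 + 23·t ≡ 31 (mod 50), i.e. 23·t ≡ 31 − 7 ≡ 24 (mod 50). Since 23^(−1) ≡ 37 (mod 50), t ≡ 37·24 ≡ 38 (mod 50). So x ≡ 7 + 23·38 = 881 (mod 1150).
Unique solution in [0, 1150): x = 881.

Final answer: x ≡ 881 (mod 1150); the representative in [0, 1150) is 881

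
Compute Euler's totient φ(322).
φ is multiplicative, with φ(p^e) = p^e − p^(e−1). Factorise 322 = 2 · 7 · 23. Then
  φ(322) = (2 − 1) · (7 − 1) · (23 − 1) = 1 · 6 · 22 = 132.

Final answer: φ(322) = 132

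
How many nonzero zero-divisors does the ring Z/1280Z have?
Z/1280Z has 767 nonzero zero-divisors

In Z/1280Z each nonzero element is either a unit (gcd with 1280 is 1) or a zero-divisor (gcd > 1). The number of units is φ(1280): factorise 1280 = 2^8 · 5, so φ(1280) = (2^8 − 2^7) · (5 − 1) = 128 · 4 = 512. The nonzero elements number 1280 − 1 = 1279. Hence the nonzero zero-divisors number 1279 − 512 = 767.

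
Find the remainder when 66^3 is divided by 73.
Use repeated squaring. Binary(3) = 11. Walk through the bits of the exponent 3 left-to-right: at each bit after the leading one, square the running value, then multiply by 66 if the bit is 1 (always reducing mod 73):
  bit 1 = 1 (leading): start with 66.
  bit 2 = 1: square 66^2 = 4356 ≡ 49; bit is 1, so multiply 49·66 = 3234 ≡ 22 (mod 73).
Final value: 66^3 ≡ 22 (mod 73).

Final answer: 22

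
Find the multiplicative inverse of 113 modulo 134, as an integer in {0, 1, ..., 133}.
113^(−1) ≡ 51 (mod 134)

Apply the extended Euclidean algorithm to (134, 113), tracking rows (r, s, t) with s·134 + t·113 = r. Each division r_prev = q·r_cur + r_new produces the new row as (previous row) − q·(current row):
  row A: (134, 1, 0)   [1·134 + 0·113 = 134]
  row B: (113, 0, 1)   [0·134 + 1·113 = 113]
  134 = 1·113 + 21   → row C = row A − 1·row B = (21, 1, −1)   [check: 1·134 − 1·113 = 21]
  113 = 5·21 + 8   → row D = row B − 5·row C = (8, −5, 6)   [check: −5·134 + 6·113 = 8]
  21 = 2·8 + 5   → row E = row C − 2·row D = (5, 11, −13)   [check: 11·134 − 13·113 = 5]
  8 = 1·5 + 3   → row F = row D − 1·row E = (3, −16, 19)   [check: −16·134 + 19·113 = 3]
  5 = 1·3 + 2   → row G = row E − 1·row F = (2, 27, −32)   [check: 27·134 − 32·113 = 2]
  3 = 1·2 + 1   → row H = row F − 1·row G = (1, −43, 51)   [check: −43·134 + 51·113 = 1]
  2 = 2·1 + 0   → remainder 0, stop. gcd = 1 (last nonzero row H).
The gcd is 1, so 113 is invertible mod 134. The last nonzero row gives −43·134 + 51·113 = 1, so t = 51. So 113^(−1) ≡ 51 (mod 134). Verify: 113 · 51 = 5763 ≡ 1 (mod 134). ✓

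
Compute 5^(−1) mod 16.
5^(−1) ≡ 13 (mod 16)

Apply the extended Euclidean algorithm to (16, 5), tracking rows (r, s, t) with s·16 + t·5 = r. Each division r_prev = q·r_cur + r_new produces the new row as (previous row) − q·(current row):
  row A: (16, 1, 0)   [1·16 + 0·5 = 16]
  row B: (5, 0, 1)   [0·16 + 1·5 = 5]
  16 = 3·5 + 1   → row C = row A − 3·row B = (1, 1, −3)   [check: 1·16 − 3·5 = 1]
  5 = 5·1 + 0   → remainder 0, stop. gcd = 1 (last nonzero row C).
The gcd is 1, so 5 is invertible mod 16. The last nonzero row gives 1·16 − 3·5 = 1, so t = −3. So 5^(−1) ≡ −3 ≡ 13 (mod 16). Verify: 5 · 13 = 65 ≡ 1 (mod 16). ✓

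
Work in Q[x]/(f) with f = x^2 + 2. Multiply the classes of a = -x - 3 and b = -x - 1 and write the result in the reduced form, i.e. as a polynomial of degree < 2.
a · b ≡ 4·x + 1 (mod f(x))

First multiply in Q[x] without reducing: a · b = x^2 + 4·x + 3. Now divide by f(x) = x^2 + 2, eliminating the leading term at each step:
  leading term x^2: subtract (1)·f(x) = x^2 + 2, leaving 4·x + 1
The degree is now < 2, so this is the remainder. Hence a · b ≡ 4·x + 1 in Q[x]/(f).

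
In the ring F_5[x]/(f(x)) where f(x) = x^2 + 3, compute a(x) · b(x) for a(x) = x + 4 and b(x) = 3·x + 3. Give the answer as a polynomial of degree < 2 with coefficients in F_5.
a · b ≡ 3 (mod f(x))

Multiply as integer polynomials: a · b = 3·x^2 + 15·x + 12. Reducing coefficients mod 5: a · b ≡ 3·x^2 + 2. Now divide by f(x) = x^2 + 3 in F_5[x], eliminating the leading term at each step:
  leading term 3·x^2: subtract (3)·f(x) = 3·x^2 + 4, leaving 3 (coefficients mod 5)
The degree is now < 2, so this is the remainder. Hence a · b ≡ 3 in F_5[x]/(f).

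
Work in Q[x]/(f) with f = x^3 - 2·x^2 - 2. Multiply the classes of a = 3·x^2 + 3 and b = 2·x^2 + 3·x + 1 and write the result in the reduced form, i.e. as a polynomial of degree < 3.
a · b ≡ 51·x^2 + 21·x + 45 (mod f(x))

First multiply in Q[x] without reducing: a · b = 6·x^4 + 9·x^3 + 9·x^2 + 9·x + 3. Now divide by f(x) = x^3 - 2·x^2 - 2, eliminating the leading term at each step:
  leading term 6·x^4: subtract (6·x)·f(x) = 6·x^4 - 12·x^3 - 12·x, leaving 21·x^3 + 9·x^2 + 21·x + 3
  leading term 21·x^3: subtract (21)·f(x) = 21·x^3 - 42·x^2 - 42, leaving 51·x^2 + 21·x + 45
The degree is now < 3, so this is the remainder. Hence a · b ≡ 51·x^2 + 21·x + 45 in Q[x]/(f).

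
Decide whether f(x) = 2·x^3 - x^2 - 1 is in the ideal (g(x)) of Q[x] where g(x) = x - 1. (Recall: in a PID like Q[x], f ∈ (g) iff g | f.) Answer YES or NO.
YES

In Q[x] the ideal (g) consists of all multiples of g, so f ∈ (g) iff g | f, i.e. iff the remainder of f on division by g is 0. Divide f by g (g is monic, so eliminate the leading term of the running remainder at each step):
  leading term 2·x^3: subtract (2·x^2)·g(x) = 2·x^3 - 2·x^2, leaving x^2 - 1
  leading term x^2: subtract (x)·g(x) = x^2 - x, leaving x - 1
  leading term x: subtract (1)·g(x) = x - 1, leaving 0
The remainder is 0, so f(x) = g(x) · h(x) with h(x) = 2·x^2 + x + 1. Hence g | f, i.e. f ∈ (g).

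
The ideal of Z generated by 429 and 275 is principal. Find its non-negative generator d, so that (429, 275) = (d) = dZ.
(429, 275) = (11); d = 11

In the PID Z, (a, b) is generated by gcd(a, b). Compute gcd(429, 275) with the extended Euclidean algorithm, tracking rows (r, s, t) with s·429 + t·275 = r:
  row A: (429, 1, 0)   [1·429 + 0·275 = 429]
  row B: (275, 0, 1)   [0·429 + 1·275 = 275]
  429 = 1·275 + 154   → row C = row A − 1·row B = (154, 1, −1)   [check: 1·429 − 1·275 = 154]
  275 = 1·154 + 121   → row D = row B − 1·row C = (121, −1, 2)   [check: −1·429 + 2·275 = 121]
  154 = 1·121 + 33   → row E = row C − 1·row D = (33, 2, −3)   [check: 2·429 − 3·275 = 33]
  121 = 3·33 + 22   → row F = row D − 3·row E = (22, −7, 11)   [check: −7·429 + 11·275 = 22]
  33 = 1·22 + 11   → row G = row E − 1·row F = (11, 9, −14)   [check: 9·429 − 14·275 = 11]
  22 = 2·11 + 0   → remainder 0, stop. gcd = 11 (last nonzero row G).
So gcd(429, 275) = 11, with Bézout identity 9·429 − 14·275 = 11. Containment (⊇): the Bézout identity exhibits 11 as an element of (429, 275), giving (11) ⊆ (429, 275). Containment (⊆): since 11 | 429 and 11 | 275 (429 = 11·39, 275 = 11·25), every Z-linear combination of 429 and 275 is divisible by 11, so (429, 275) ⊆ (11). Therefore (429, 275) = (11), d = 11.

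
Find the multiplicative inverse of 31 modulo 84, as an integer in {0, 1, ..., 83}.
Apply the extended Euclidean algorithm to (84, 31), tracking rows (r, s, t) with s·84 + t·31 = r. Each division r_prev = q·r_cur + r_new produces the new row as (previous row) − q·(current row):
  row A: (84, 1, 0)   [1·84 + 0·31 = 84]
  row B: (31, 0, 1)   [0·84 + 1·31 = 31]
  84 = 2·31 + 22   → row C = row A − 2·row B = (22, 1, −2)   [check: 1·84 − 2·31 = 22]
  31 = 1·22 + 9   → row D = row B − 1·row C = (9, −1, 3)   [check: −1·84 + 3·31 = 9]
  22 = 2·9 + 4   → row E = row C − 2·row D = (4, 3, −8)   [check: 3·84 − 8·31 = 4]
  9 = 2·4 + 1   → row F = row D − 2·row E = (1, −7, 19)   [check: −7·84 + 19·31 = 1]
  4 = 4·1 + 0   → remainder 0, stop. gcd = 1 (last nonzero row F).
The gcd is 1, so 31 is invertible mod 84. The last nonzero row gives −7·84 + 19·31 = 1, so t = 19. So 31^(−1) ≡ 19 (mod 84). Verify: 31 · 19 = 589 ≡ 1 (mod 84). ✓

Final answer: 31^(−1) ≡ 19 (mod 84)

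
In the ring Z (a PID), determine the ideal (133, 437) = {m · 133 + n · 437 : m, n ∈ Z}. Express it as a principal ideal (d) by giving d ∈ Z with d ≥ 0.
In the PID Z, (a, b) is generated by gcd(a, b). Compute gcd(437, 133) with the extended Euclidean algorithm, tracking rows (r, s, t) with s·437 + t·133 = r:
  row A: (437, 1, 0)   [1·437 + 0·133 = 437]
  row B: (133, 0, 1)   [0·437 + 1·133 = 133]
  437 = 3·133 + 38   → row C = row A − 3·row B = (38, 1, −3)   [check: 1·437 − 3·133 = 38]
  133 = 3·38 + 19   → row D = row B − 3·row C = (19, −3, 10)   [check: −3·437 + 10·133 = 19]
  38 = 2·19 + 0   → remainder 0, stop. gcd = 19 (last nonzero row D).
So gcd(133, 437) = 19, with Bézout identity −3·437 + 10·133 = 19. Containment (⊇): the Bézout identity exhibits 19 as an element of (133, 437), giving (19) ⊆ (133, 437). Containment (⊆): since 19 | 133 and 19 | 437 (133 = 19·7, 437 = 19·23), every Z-linear combination of 133 and 437 is divisible by 19, so (133, 437) ⊆ (19). Therefore (133, 437) = (19), d = 19.

Final answer: (133, 437) = (19); d = 19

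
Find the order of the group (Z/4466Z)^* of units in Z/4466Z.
|(Z/4466Z)^*| = 1680

(Z/4466Z)^* consists of the classes a with gcd(a, 4466) = 1, so its order is φ(4466). φ is multiplicative, with φ(p^e) = p^e − p^(e−1). Factorise 4466 = 2 · 7 · 11 · 29. Then
  φ(4466) = (2 − 1) · (7 − 1) · (11 − 1) · (29 − 1) = 1 · 6 · 10 · 28 = 1680.
Thus |(Z/4466Z)^*| = 1680.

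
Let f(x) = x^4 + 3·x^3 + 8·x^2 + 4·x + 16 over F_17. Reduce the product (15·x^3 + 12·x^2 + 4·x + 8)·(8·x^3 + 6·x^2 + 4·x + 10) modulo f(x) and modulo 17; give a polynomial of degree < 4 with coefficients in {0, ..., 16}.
a · b ≡ 14·x^3 + 13·x^2 + 8·x + 10 (mod f(x))

Multiply as integer polynomials: a · b = 120·x^6 + 186·x^5 + 164·x^4 + 286·x^3 + 184·x^2 + 72·x + 80. Reducing coefficients mod 17: a · b ≡ x^6 + 16·x^5 + 11·x^4 + 14·x^3 + 14·x^2 + 4·x + 12. Now divide by f(x) = x^4 + 3·x^3 + 8·x^2 + 4·x + 16 in F_17[x], eliminating the leading term at each step:
  leading term x^6: subtract (x^2)·f(x) = x^6 + 3·x^5 + 8·x^4 + 4·x^3 + 16·x^2, leaving 13·x^5 + 3·x^4 + 10·x^3 + 15·x^2 + 4·x + 12 (coefficients mod 17)
  leading term 13·x^5: subtract (13·x)·f(x) = 13·x^5 + 5·x^4 + 2·x^3 + x^2 + 4·x, leaving 15·x^4 + 8·x^3 + 14·x^2 + 12 (coefficients mod 17)
  leading term 15·x^4: subtract (15)·f(x) = 15·x^4 + 11·x^3 + x^2 + 9·x + 2, leaving 14·x^3 + 13·x^2 + 8·x + 10 (coefficients mod 17)
The degree is now < 4, so this is the remainder. Hence a · b ≡ 14·x^3 + 13·x^2 + 8·x + 10 in F_17[x]/(f).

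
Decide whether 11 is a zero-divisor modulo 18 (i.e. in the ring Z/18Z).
gcd(11, 18) = 1, so 11 is a unit in Z/18Z (it has a multiplicative inverse). A unit cannot be a zero-divisor: if 11·b ≡ 0 then multiplying both sides by 11^(−1) gives b ≡ 0. So 11 is not a zero-divisor.

Final answer: NO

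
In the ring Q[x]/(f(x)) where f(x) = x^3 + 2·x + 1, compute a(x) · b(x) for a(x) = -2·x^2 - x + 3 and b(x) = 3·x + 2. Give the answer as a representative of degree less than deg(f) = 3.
First multiply in Q[x] without reducing: a · b = -6·x^3 - 7·x^2 + 7·x + 6. Now divide by f(x) = x^3 + 2·x + 1, eliminating the leading term at each step:
  leading term -6·x^3: subtract (-6)·f(x) = -6·x^3 - 12·x - 6, leaving -7·x^2 + 19·x + 12
The degree is now < 3, so this is the remainder. Hence a · b ≡ -7·x^2 + 19·x + 12 in Q[x]/(f).

Final answer: a · b ≡ -7·x^2 + 19·x + 12 (mod f(x))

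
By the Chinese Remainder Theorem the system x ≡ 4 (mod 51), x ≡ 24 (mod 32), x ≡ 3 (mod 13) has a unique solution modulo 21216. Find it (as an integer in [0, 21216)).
The moduli 51, 32, 13 are pairwise coprime, so by the CRT there is a unique solution mod 51·32·13 = 21216.
Solve by successive substitution. Start with x ≡ 4 (mod 51).
  Combine with x ≡ 24 (mod 32): write x = 4 + 51·t and require 4 + 51·t ≡ 24 (mod 32), i.e. 51·t ≡ 24 − 4 ≡ 20 (mod 32). Since 51^(−1) ≡ 27 (mod 32) (51 ≡ 19 (mod 32)), t ≡ 27·20 ≡ 28 (mod 32). So x ≡ 4 + 51·28 = 1432 (mod 1632).
  Combine with x ≡ 3 (mod 13): write x = 1432 + 1632·t and require 1432 + 1632·t ≡ 3 (mod 13), i.e. 1632·t ≡ 3 − 1432 ≡ 1 (mod 13). Since 1632^(−1) ≡ 2 (mod 13) (1632 ≡ 7 (mod 13)), t ≡ 2·1 ≡ 2 (mod 13). So x ≡ 1432 + 1632·2 = 4696 (mod 21216).
Unique solution in [0, 21216): x = 4696.

Final answer: x ≡ 4696 (mod 21216); the representative in [0, 21216) is 4696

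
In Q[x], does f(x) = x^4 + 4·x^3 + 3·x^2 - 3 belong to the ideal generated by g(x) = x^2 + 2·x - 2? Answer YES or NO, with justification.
NO

In Q[x] the ideal (g) consists of all multiples of g, so f ∈ (g) iff g | f, i.e. iff the remainder of f on division by g is 0. Divide f by g (g is monic, so eliminate the leading term of the running remainder at each step):
  leading term x^4: subtract (x^2)·g(x) = x^4 + 2·x^3 - 2·x^2, leaving 2·x^3 + 5·x^2 - 3
  leading term 2·x^3: subtract (2·x)·g(x) = 2·x^3 + 4·x^2 - 4·x, leaving x^2 + 4·x - 3
  leading term x^2: subtract (1)·g(x) = x^2 + 2·x - 2, leaving 2·x - 1
The remainder r(x) = 2·x - 1 ≠ 0 (and deg r < deg g), so g ∤ f, i.e. f ∉ (g).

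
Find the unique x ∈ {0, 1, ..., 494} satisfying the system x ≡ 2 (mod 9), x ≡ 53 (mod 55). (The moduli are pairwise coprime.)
The moduli 9, 55 are pairwise coprime, so by the CRT there is a unique solution mod 9·55 = 495.
Solve by successive substitution. Start with x ≡ 2 (mod 9).
  Combine with x ≡ 53 (mod 55): write x = 2 + 9·t and require 2 + 9·t ≡ 53 (mod 55), i.e. 9·t ≡ 53 − 2 ≡ 51 (mod 55). Since 9^(−1) ≡ 49 (mod 55), t ≡ 49·51 ≡ 24 (mod 55). So x ≡ 2 + 9·24 = 218 (mod 495).
Unique solution in [0, 495): x = 218.

Final answer: x ≡ 218 (mod 495); the representative in [0, 495) is 218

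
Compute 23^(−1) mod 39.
Apply the extended Euclidean algorithm to (39, 23), tracking rows (r, s, t) with s·39 + t·23 = r. Each division r_prev = q·r_cur + r_new produces the new row as (previous row) − q·(current row):
  row A: (39, 1, 0)   [1·39 + 0·23 = 39]
  row B: (23, 0, 1)   [0·39 + 1·23 = 23]
  39 = 1·23 + 16   → row C = row A − 1·row B = (16, 1, −1)   [check: 1·39 − 1·23 = 16]
  23 = 1·16 + 7   → row D = row B − 1·row C = (7, −1, 2)   [check: −1·39 + 2·23 = 7]
  16 = 2·7 + 2   → row E = row C − 2·row D = (2, 3, −5)   [check: 3·39 − 5·23 = 2]
  7 = 3·2 + 1   → row F = row D − 3·row E = (1, −10, 17)   [check: −10·39 + 17·23 = 1]
  2 = 2·1 + 0   → remainder 0, stop. gcd = 1 (last nonzero row F).
The gcd is 1, so 23 is invertible mod 39. The last nonzero row gives −10·39 + 17·23 = 1, so t = 17. So 23^(−1) ≡ 17 (mod 39). Verify: 23 · 17 = 391 ≡ 1 (mod 39). ✓

Final answer: 23^(−1) ≡ 17 (mod 39)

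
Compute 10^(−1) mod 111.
Apply the extended Euclidean algorithm to (111, 10), tracking rows (r, s, t) with s·111 + t·10 = r. Each division r_prev = q·r_cur + r_new produces the new row as (previous row) − q·(current row):
  row A: (111, 1, 0)   [1·111 + 0·10 = 111]
  row B: (10, 0, 1)   [0·111 + 1·10 = 10]
  111 = 11·10 + 1   → row C = row A − 11·row B = (1, 1, −11)   [check: 1·111 − 11·10 = 1]
  10 = 10·1 + 0   → remainder 0, stop. gcd = 1 (last nonzero row C).
The gcd is 1, so 10 is invertible mod 111. The last nonzero row gives 1·111 − 11·10 = 1, so t = −11. So 10^(−1) ≡ −11 ≡ 100 (mod 111). Verify: 10 · 100 = 1000 ≡ 1 (mod 111). ✓

Final answer: 10^(−1) ≡ 100 (mod 111)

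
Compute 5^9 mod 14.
Use repeated squaring. Binary(9) = 1001. Walk through the bits of the exponent 9 left-to-right: at each bit after the leading one, square the running value, then multiply by 5 if the bit is 1 (always reducing mod 14):
  bit 1 = 1 (leading): start with 5.
  bit 2 = 0: square 5^2 = 25 ≡ 11 (mod 14).
  bit 3 = 0: square 11^2 = 121 ≡ 9 (mod 14).
  bit 4 = 1: square 9^2 = 81 ≡ 11; bit is 1, so multiply 11·5 = 55 ≡ 13 (mod 14).
Final value: 5^9 ≡ 13 (mod 14).

Final answer: 13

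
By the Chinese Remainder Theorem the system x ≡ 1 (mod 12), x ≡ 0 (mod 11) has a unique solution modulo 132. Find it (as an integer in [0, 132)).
x ≡ 121 (mod 132); the representative in [0, 132) is 121

The moduli 12, 11 are pairwise coprime, so by the CRT there is a unique solution mod 12·11 = 132.
Solve by successive substitution. Start with x ≡ 1 (mod 12).
  Combine with x ≡ 0 (mod 11): write x = 1 + 12·t and require 1 + 12·t ≡ 0 (mod 11), i.e. 12·t ≡ 0 − 1 ≡ 10 (mod 11). Since 12^(−1) ≡ 1 (mod 11) (12 ≡ 1 (mod 11)), t ≡ 1·10 ≡ 10 (mod 11). So x ≡ 1 + 12·10 = 121 (mod 132).
Unique solution in [0, 132): x = 121.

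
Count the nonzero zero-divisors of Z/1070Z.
Z/1070Z has 645 nonzero zero-divisors

In Z/1070Z each nonzero element is either a unit (gcd with 1070 is 1) or a zero-divisor (gcd > 1). The number of units is φ(1070): factorise 1070 = 2 · 5 · 107, so φ(1070) = (2 − 1) · (5 − 1) · (107 − 1) = 1 · 4 · 106 = 424. The nonzero elements number 1070 − 1 = 1069. Hence the nonzero zero-divisors number 1069 − 424 = 645.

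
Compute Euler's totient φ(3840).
φ is multiplicative, with φ(p^e) = p^e − p^(e−1). Factorise 3840 = 2^8 · 3 · 5. Then
  φ(3840) = (2^8 − 2^7) · (3 − 1) · (5 − 1) = 128 · 2 · 4 = 1024.

Final answer: φ(3840) = 1024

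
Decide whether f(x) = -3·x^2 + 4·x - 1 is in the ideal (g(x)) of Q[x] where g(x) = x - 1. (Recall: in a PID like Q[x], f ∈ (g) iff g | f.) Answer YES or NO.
In Q[x] the ideal (g) consists of all multiples of g, so f ∈ (g) iff g | f, i.e. iff the remainder of f on division by g is 0. Divide f by g (g is monic, so eliminate the leading term of the running remainder at each step):
  leading term -3·x^2: subtract (-3·x)·g(x) = -3·x^2 + 3·x, leaving x - 1
  leading term x: subtract (1)·g(x) = x - 1, leaving 0
The remainder is 0, so f(x) = g(x) · h(x) with h(x) = 1 - 3·x. Hence g | f, i.e. f ∈ (g).

Final answer: YES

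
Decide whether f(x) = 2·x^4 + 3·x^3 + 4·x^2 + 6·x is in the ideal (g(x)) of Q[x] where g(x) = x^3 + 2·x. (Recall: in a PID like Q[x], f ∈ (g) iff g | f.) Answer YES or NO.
YES

In Q[x] the ideal (g) consists of all multiples of g, so f ∈ (g) iff g | f, i.e. iff the remainder of f on division by g is 0. Divide f by g (g is monic, so eliminate the leading term of the running remainder at each step):
  leading term 2·x^4: subtract (2·x)·g(x) = 2·x^4 + 4·x^2, leaving 3·x^3 + 6·x
  leading term 3·x^3: subtract (3)·g(x) = 3·x^3 + 6·x, leaving 0
The remainder is 0, so f(x) = g(x) · h(x) with h(x) = 2·x + 3. Hence g | f, i.e. f ∈ (g).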